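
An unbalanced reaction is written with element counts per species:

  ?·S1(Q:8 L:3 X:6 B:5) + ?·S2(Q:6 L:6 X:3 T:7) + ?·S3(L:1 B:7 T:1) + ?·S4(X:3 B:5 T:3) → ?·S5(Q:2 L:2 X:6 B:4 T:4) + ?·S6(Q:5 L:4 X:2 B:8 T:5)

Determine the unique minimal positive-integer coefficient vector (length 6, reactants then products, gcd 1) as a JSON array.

Q: 2·8+4·6+4·0+6·0 = 40 | 5·2+6·5 = 40
L: 2·3+4·6+4·1+6·0 = 34 | 5·2+6·4 = 34
X: 2·6+4·3+4·0+6·3 = 42 | 5·6+6·2 = 42
B: 2·5+4·0+4·7+6·5 = 68 | 5·4+6·8 = 68
T: 2·0+4·7+4·1+6·3 = 50 | 5·4+6·5 = 50
gcd(2,4,4,6,5,6) = 1

Coefficients: [2, 4, 4, 6, 5, 6]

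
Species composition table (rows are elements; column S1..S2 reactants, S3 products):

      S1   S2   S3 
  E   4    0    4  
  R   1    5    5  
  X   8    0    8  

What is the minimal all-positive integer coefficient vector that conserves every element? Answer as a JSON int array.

E: 5·4+4·0 = 20 | 5·4 = 20
R: 5·1+4·5 = 25 | 5·5 = 25
X: 5·8+4·0 = 40 | 5·8 = 40
gcd(5,4,5) = 1

Coefficients: [5, 4, 5]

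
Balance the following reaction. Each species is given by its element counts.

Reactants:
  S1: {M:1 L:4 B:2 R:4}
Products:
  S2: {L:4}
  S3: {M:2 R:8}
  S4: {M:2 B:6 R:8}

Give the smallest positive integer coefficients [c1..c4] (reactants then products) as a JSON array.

Coefficients: [6, 6, 1, 2]

M: 6·1 = 6 | 6·0+1·2+2·2 = 6
L: 6·4 = 24 | 6·4+1·0+2·0 = 24
B: 6·2 = 12 | 6·0+1·0+2·6 = 12
R: 6·4 = 24 | 6·0+1·8+2·8 = 24
gcd(6,6,1,2) = 1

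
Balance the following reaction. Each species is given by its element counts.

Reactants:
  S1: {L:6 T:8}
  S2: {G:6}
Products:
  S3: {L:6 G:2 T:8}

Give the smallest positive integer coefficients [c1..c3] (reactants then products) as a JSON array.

Coefficients: [3, 1, 3]

L: 3·6+1·0 = 18 | 3·6 = 18
G: 3·0+1·6 = 6 | 3·2 = 6
T: 3·8+1·0 = 24 | 3·8 = 24
gcd(3,1,3) = 1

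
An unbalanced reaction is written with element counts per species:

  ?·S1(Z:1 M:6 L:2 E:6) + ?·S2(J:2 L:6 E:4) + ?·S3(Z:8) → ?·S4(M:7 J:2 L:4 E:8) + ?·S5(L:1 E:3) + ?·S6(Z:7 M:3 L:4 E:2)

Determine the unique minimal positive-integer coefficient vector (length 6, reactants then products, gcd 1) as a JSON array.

Z: 5·1+3·0+2·8 = 21 | 3·0+4·0+3·7 = 21
M: 5·6+3·0+2·0 = 30 | 3·7+4·0+3·3 = 30
J: 5·0+3·2+2·0 = 6 | 3·2+4·0+3·0 = 6
L: 5·2+3·6+2·0 = 28 | 3·4+4·1+3·4 = 28
E: 5·6+3·4+2·0 = 42 | 3·8+4·3+3·2 = 42
gcd(5,3,2,3,4,3) = 1

Coefficients: [5, 3, 2, 3, 4, 3]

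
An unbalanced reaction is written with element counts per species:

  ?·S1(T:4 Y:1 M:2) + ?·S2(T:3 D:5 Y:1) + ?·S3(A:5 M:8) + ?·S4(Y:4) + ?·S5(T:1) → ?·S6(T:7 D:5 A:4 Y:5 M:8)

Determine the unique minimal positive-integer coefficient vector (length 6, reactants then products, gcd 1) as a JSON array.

T: 4·4+5·3+4·0+4·0+4·1 = 35 | 5·7 = 35
D: 4·0+5·5+4·0+4·0+4·0 = 25 | 5·5 = 25
A: 4·0+5·0+4·5+4·0+4·0 = 20 | 5·4 = 20
Y: 4·1+5·1+4·0+4·4+4·0 = 25 | 5·5 = 25
M: 4·2+5·0+4·8+4·0+4·0 = 40 | 5·8 = 40
gcd(4,5,4,4,4,5) = 1

Coefficients: [4, 5, 4, 4, 4, 5]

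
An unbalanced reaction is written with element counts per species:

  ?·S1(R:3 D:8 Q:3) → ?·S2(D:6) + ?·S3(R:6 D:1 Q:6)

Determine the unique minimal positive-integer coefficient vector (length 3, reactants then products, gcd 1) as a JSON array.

Coefficients: [4, 5, 2]

R: 4·3 = 12 | 5·0+2·6 = 12
D: 4·8 = 32 | 5·6+2·1 = 32
Q: 4·3 = 12 | 5·0+2·6 = 12
gcd(4,5,2) = 1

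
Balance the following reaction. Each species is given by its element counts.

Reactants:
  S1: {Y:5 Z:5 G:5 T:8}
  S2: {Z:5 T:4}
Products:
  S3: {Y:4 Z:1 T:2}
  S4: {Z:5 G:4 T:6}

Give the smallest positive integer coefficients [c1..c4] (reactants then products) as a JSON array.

Y: 4·5+2·0 = 20 | 5·4+5·0 = 20
Z: 4·5+2·5 = 30 | 5·1+5·5 = 30
G: 4·5+2·0 = 20 | 5·0+5·4 = 20
T: 4·8+2·4 = 40 | 5·2+5·6 = 40
gcd(4,2,5,5) = 1

Coefficients: [4, 2, 5, 5]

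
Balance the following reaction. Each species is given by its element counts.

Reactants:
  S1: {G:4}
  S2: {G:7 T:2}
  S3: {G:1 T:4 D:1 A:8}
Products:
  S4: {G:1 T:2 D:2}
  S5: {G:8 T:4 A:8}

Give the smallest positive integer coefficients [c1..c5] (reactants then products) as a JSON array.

G: 2·4+1·7+2·1 = 17 | 1·1+2·8 = 17
T: 2·0+1·2+2·4 = 10 | 1·2+2·4 = 10
D: 2·0+1·0+2·1 = 2 | 1·2+2·0 = 2
A: 2·0+1·0+2·8 = 16 | 1·0+2·8 = 16
gcd(2,1,2,1,2) = 1

Coefficients: [2, 1, 2, 1, 2]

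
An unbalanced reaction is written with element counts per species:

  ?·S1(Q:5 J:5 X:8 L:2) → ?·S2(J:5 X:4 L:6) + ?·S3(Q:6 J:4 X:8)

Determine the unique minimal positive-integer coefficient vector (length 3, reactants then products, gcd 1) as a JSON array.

Q: 6·5 = 30 | 2·0+5·6 = 30
J: 6·5 = 30 | 2·5+5·4 = 30
X: 6·8 = 48 | 2·4+5·8 = 48
L: 6·2 = 12 | 2·6+5·0 = 12
gcd(6,2,5) = 1

Coefficients: [6, 2, 5]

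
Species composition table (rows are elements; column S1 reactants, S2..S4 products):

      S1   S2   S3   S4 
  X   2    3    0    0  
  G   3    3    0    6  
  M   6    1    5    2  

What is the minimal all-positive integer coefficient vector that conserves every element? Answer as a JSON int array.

Coefficients: [6, 4, 6, 1]

X: 6·2 = 12 | 4·3+6·0+1·0 = 12
G: 6·3 = 18 | 4·3+6·0+1·6 = 18
M: 6·6 = 36 | 4·1+6·5+1·2 = 36
gcd(6,4,6,1) = 1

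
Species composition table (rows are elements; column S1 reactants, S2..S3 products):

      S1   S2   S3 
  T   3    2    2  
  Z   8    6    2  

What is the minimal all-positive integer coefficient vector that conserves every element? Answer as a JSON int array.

T: 4·3 = 12 | 5·2+1·2 = 12
Z: 4·8 = 32 | 5·6+1·2 = 32
gcd(4,5,1) = 1

Coefficients: [4, 5, 1]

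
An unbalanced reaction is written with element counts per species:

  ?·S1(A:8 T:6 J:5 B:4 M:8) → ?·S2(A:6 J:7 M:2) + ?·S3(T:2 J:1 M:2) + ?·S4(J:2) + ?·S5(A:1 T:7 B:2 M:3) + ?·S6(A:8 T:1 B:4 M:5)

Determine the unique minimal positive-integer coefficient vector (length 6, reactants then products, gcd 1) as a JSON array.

Coefficients: [5, 1, 6, 6, 2, 4]

A: 5·8 = 40 | 1·6+6·0+6·0+2·1+4·8 = 40
T: 5·6 = 30 | 1·0+6·2+6·0+2·7+4·1 = 30
J: 5·5 = 25 | 1·7+6·1+6·2+2·0+4·0 = 25
B: 5·4 = 20 | 1·0+6·0+6·0+2·2+4·4 = 20
M: 5·8 = 40 | 1·2+6·2+6·0+2·3+4·5 = 40
gcd(5,1,6,6,2,4) = 1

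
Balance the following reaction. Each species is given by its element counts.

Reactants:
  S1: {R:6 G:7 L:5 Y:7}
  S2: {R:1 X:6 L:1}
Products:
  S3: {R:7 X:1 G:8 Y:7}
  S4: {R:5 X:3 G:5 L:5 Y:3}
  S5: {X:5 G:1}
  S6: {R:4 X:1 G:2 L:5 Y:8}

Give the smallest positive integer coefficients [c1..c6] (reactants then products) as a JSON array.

R: 5·6+5·1 = 35 | 1·7+4·5+3·0+2·4 = 35
X: 5·0+5·6 = 30 | 1·1+4·3+3·5+2·1 = 30
G: 5·7+5·0 = 35 | 1·8+4·5+3·1+2·2 = 35
L: 5·5+5·1 = 30 | 1·0+4·5+3·0+2·5 = 30
Y: 5·7+5·0 = 35 | 1·7+4·3+3·0+2·8 = 35
gcd(5,5,1,4,3,2) = 1

Coefficients: [5, 5, 1, 4, 3, 2]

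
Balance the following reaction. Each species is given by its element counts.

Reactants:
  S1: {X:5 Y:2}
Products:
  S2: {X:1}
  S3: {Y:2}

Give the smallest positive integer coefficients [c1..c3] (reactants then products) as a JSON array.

X: 1·5 = 5 | 5·1+1·0 = 5
Y: 1·2 = 2 | 5·0+1·2 = 2
gcd(1,5,1) = 1

Coefficients: [1, 5, 1]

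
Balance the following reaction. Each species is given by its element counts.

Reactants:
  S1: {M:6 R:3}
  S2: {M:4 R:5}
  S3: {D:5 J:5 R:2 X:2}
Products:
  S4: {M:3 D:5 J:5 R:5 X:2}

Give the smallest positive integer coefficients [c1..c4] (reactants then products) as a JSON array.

Coefficients: [1, 3, 6, 6]

M: 1·6+3·4+6·0 = 18 | 6·3 = 18
D: 1·0+3·0+6·5 = 30 | 6·5 = 30
J: 1·0+3·0+6·5 = 30 | 6·5 = 30
R: 1·3+3·5+6·2 = 30 | 6·5 = 30
X: 1·0+3·0+6·2 = 12 | 6·2 = 12
gcd(1,3,6,6) = 1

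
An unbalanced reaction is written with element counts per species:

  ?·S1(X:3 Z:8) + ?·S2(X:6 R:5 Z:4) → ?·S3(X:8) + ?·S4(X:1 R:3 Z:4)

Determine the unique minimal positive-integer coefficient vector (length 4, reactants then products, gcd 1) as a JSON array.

X: 1·3+3·6 = 21 | 2·8+5·1 = 21
R: 1·0+3·5 = 15 | 2·0+5·3 = 15
Z: 1·8+3·4 = 20 | 2·0+5·4 = 20
gcd(1,3,2,5) = 1

Coefficients: [1, 3, 2, 5]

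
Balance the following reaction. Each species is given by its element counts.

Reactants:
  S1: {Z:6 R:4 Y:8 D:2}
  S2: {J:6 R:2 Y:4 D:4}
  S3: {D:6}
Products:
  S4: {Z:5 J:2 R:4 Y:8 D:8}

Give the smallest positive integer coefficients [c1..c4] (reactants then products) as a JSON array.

Z: 5·6+2·0+5·0 = 30 | 6·5 = 30
J: 5·0+2·6+5·0 = 12 | 6·2 = 12
R: 5·4+2·2+5·0 = 24 | 6·4 = 24
Y: 5·8+2·4+5·0 = 48 | 6·8 = 48
D: 5·2+2·4+5·6 = 48 | 6·8 = 48
gcd(5,2,5,6) = 1

Coefficients: [5, 2, 5, 6]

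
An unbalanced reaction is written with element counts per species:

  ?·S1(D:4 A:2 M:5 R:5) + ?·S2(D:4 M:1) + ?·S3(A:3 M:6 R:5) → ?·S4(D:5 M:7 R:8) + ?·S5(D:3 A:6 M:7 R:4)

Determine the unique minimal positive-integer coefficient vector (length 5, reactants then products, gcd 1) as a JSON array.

D: 6·4+4·4+6·0 = 40 | 5·5+5·3 = 40
A: 6·2+4·0+6·3 = 30 | 5·0+5·6 = 30
M: 6·5+4·1+6·6 = 70 | 5·7+5·7 = 70
R: 6·5+4·0+6·5 = 60 | 5·8+5·4 = 60
gcd(6,4,6,5,5) = 1

Coefficients: [6, 4, 6, 5, 5]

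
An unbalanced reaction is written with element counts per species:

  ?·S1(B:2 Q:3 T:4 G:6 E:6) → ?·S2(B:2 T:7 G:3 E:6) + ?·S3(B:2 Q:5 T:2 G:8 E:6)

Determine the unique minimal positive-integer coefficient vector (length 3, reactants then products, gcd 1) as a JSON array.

Coefficients: [5, 2, 3]

B: 5·2 = 10 | 2·2+3·2 = 10
Q: 5·3 = 15 | 2·0+3·5 = 15
T: 5·4 = 20 | 2·7+3·2 = 20
G: 5·6 = 30 | 2·3+3·8 = 30
E: 5·6 = 30 | 2·6+3·6 = 30
gcd(5,2,3) = 1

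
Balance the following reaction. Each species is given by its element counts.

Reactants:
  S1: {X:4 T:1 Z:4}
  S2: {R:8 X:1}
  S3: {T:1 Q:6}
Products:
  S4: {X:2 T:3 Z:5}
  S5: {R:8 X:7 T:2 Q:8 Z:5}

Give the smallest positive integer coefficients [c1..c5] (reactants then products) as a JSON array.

R: 5·0+3·8+4·0 = 24 | 1·0+3·8 = 24
X: 5·4+3·1+4·0 = 23 | 1·2+3·7 = 23
T: 5·1+3·0+4·1 = 9 | 1·3+3·2 = 9
Q: 5·0+3·0+4·6 = 24 | 1·0+3·8 = 24
Z: 5·4+3·0+4·0 = 20 | 1·5+3·5 = 20
gcd(5,3,4,1,3) = 1

Coefficients: [5, 3, 4, 1, 3]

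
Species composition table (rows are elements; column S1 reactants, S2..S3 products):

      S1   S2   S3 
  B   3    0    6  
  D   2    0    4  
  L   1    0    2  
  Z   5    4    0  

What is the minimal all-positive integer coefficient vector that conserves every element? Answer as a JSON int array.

B: 4·3 = 12 | 5·0+2·6 = 12
D: 4·2 = 8 | 5·0+2·4 = 8
L: 4·1 = 4 | 5·0+2·2 = 4
Z: 4·5 = 20 | 5·4+2·0 = 20
gcd(4,5,2) = 1

Coefficients: [4, 5, 2]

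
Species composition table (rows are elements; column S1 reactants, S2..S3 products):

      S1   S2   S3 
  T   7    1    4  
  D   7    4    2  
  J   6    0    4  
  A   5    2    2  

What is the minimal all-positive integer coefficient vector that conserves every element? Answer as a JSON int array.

T: 2·7 = 14 | 2·1+3·4 = 14
D: 2·7 = 14 | 2·4+3·2 = 14
J: 2·6 = 12 | 2·0+3·4 = 12
A: 2·5 = 10 | 2·2+3·2 = 10
gcd(2,2,3) = 1

Coefficients: [2, 2, 3]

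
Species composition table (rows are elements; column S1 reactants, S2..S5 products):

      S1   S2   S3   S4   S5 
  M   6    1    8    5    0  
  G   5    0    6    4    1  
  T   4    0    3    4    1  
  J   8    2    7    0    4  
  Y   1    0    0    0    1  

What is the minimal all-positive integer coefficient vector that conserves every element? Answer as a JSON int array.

Coefficients: [6, 5, 2, 3, 6]

M: 6·6 = 36 | 5·1+2·8+3·5+6·0 = 36
G: 6·5 = 30 | 5·0+2·6+3·4+6·1 = 30
T: 6·4 = 24 | 5·0+2·3+3·4+6·1 = 24
J: 6·8 = 48 | 5·2+2·7+3·0+6·4 = 48
Y: 6·1 = 6 | 5·0+2·0+3·0+6·1 = 6
gcd(6,5,2,3,6) = 1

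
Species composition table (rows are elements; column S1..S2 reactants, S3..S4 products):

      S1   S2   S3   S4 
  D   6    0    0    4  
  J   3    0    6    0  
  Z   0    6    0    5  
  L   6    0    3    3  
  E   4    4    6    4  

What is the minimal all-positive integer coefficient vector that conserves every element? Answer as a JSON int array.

Coefficients: [4, 5, 2, 6]

D: 4·6+5·0 = 24 | 2·0+6·4 = 24
J: 4·3+5·0 = 12 | 2·6+6·0 = 12
Z: 4·0+5·6 = 30 | 2·0+6·5 = 30
L: 4·6+5·0 = 24 | 2·3+6·3 = 24
E: 4·4+5·4 = 36 | 2·6+6·4 = 36
gcd(4,5,2,6) = 1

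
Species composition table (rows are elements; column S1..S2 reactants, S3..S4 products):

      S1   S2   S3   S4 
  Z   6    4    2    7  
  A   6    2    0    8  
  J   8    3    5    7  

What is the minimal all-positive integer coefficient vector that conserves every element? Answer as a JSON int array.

Coefficients: [5, 1, 3, 4]

Z: 5·6+1·4 = 34 | 3·2+4·7 = 34
A: 5·6+1·2 = 32 | 3·0+4·8 = 32
J: 5·8+1·3 = 43 | 3·5+4·7 = 43
gcd(5,1,3,4) = 1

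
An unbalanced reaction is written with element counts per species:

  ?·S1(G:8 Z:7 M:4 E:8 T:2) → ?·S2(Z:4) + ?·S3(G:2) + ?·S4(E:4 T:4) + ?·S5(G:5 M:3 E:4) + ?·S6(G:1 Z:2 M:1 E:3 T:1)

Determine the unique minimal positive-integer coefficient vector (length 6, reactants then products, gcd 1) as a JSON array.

Coefficients: [4, 5, 4, 1, 4, 4]

G: 4·8 = 32 | 5·0+4·2+1·0+4·5+4·1 = 32
Z: 4·7 = 28 | 5·4+4·0+1·0+4·0+4·2 = 28
M: 4·4 = 16 | 5·0+4·0+1·0+4·3+4·1 = 16
E: 4·8 = 32 | 5·0+4·0+1·4+4·4+4·3 = 32
T: 4·2 = 8 | 5·0+4·0+1·4+4·0+4·1 = 8
gcd(4,5,4,1,4,4) = 1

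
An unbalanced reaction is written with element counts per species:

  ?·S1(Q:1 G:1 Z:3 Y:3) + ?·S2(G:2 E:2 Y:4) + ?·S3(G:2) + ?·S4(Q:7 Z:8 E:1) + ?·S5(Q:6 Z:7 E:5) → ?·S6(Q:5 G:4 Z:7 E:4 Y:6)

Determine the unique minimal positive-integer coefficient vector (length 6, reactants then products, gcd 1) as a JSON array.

Q: 2·1+3·0+2·0+1·7+1·6 = 15 | 3·5 = 15
G: 2·1+3·2+2·2+1·0+1·0 = 12 | 3·4 = 12
Z: 2·3+3·0+2·0+1·8+1·7 = 21 | 3·7 = 21
E: 2·0+3·2+2·0+1·1+1·5 = 12 | 3·4 = 12
Y: 2·3+3·4+2·0+1·0+1·0 = 18 | 3·6 = 18
gcd(2,3,2,1,1,3) = 1

Coefficients: [2, 3, 2, 1, 1, 3]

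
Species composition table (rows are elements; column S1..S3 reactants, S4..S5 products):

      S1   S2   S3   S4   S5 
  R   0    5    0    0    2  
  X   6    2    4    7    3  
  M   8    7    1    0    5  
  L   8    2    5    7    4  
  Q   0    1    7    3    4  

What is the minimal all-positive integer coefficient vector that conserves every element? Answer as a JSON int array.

R: 1·0+2·5+3·0 = 10 | 1·0+5·2 = 10
X: 1·6+2·2+3·4 = 22 | 1·7+5·3 = 22
M: 1·8+2·7+3·1 = 25 | 1·0+5·5 = 25
L: 1·8+2·2+3·5 = 27 | 1·7+5·4 = 27
Q: 1·0+2·1+3·7 = 23 | 1·3+5·4 = 23
gcd(1,2,3,1,5) = 1

Coefficients: [1, 2, 3, 1, 5]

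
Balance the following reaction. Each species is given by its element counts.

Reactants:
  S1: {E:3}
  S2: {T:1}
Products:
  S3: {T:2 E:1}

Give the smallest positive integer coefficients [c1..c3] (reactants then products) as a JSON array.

T: 1·0+6·1 = 6 | 3·2 = 6
E: 1·3+6·0 = 3 | 3·1 = 3
gcd(1,6,3) = 1

Coefficients: [1, 6, 3]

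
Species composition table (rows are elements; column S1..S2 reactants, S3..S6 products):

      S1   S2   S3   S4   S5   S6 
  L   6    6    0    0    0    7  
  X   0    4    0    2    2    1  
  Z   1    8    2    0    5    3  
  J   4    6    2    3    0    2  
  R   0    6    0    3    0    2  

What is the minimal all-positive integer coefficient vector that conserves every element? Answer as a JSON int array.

Coefficients: [3, 4, 6, 4, 1, 6]

L: 3·6+4·6 = 42 | 6·0+4·0+1·0+6·7 = 42
X: 3·0+4·4 = 16 | 6·0+4·2+1·2+6·1 = 16
Z: 3·1+4·8 = 35 | 6·2+4·0+1·5+6·3 = 35
J: 3·4+4·6 = 36 | 6·2+4·3+1·0+6·2 = 36
R: 3·0+4·6 = 24 | 6·0+4·3+1·0+6·2 = 24
gcd(3,4,6,4,1,6) = 1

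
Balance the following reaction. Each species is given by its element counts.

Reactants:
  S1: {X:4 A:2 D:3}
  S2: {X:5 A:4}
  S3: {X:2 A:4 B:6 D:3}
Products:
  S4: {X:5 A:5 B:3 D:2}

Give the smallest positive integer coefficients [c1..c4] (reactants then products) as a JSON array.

X: 1·4+4·5+3·2 = 30 | 6·5 = 30
A: 1·2+4·4+3·4 = 30 | 6·5 = 30
B: 1·0+4·0+3·6 = 18 | 6·3 = 18
D: 1·3+4·0+3·3 = 12 | 6·2 = 12
gcd(1,4,3,6) = 1

Coefficients: [1, 4, 3, 6]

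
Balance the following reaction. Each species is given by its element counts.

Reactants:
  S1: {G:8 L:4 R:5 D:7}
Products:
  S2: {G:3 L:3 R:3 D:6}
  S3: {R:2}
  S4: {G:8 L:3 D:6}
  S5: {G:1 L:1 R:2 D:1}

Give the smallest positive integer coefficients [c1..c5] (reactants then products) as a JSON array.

G: 5·8 = 40 | 1·3+6·0+4·8+5·1 = 40
L: 5·4 = 20 | 1·3+6·0+4·3+5·1 = 20
R: 5·5 = 25 | 1·3+6·2+4·0+5·2 = 25
D: 5·7 = 35 | 1·6+6·0+4·6+5·1 = 35
gcd(5,1,6,4,5) = 1

Coefficients: [5, 1, 6, 4, 5]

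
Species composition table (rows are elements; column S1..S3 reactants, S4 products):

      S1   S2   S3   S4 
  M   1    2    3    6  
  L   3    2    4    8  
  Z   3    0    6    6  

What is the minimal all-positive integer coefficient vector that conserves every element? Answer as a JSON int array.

Coefficients: [2, 5, 2, 3]

M: 2·1+5·2+2·3 = 18 | 3·6 = 18
L: 2·3+5·2+2·4 = 24 | 3·8 = 24
Z: 2·3+5·0+2·6 = 18 | 3·6 = 18
gcd(2,5,2,3) = 1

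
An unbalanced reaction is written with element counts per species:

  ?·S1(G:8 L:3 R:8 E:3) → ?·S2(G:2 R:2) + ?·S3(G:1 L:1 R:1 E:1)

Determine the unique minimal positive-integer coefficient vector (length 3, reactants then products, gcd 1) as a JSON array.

G: 2·8 = 16 | 5·2+6·1 = 16
L: 2·3 = 6 | 5·0+6·1 = 6
R: 2·8 = 16 | 5·2+6·1 = 16
E: 2·3 = 6 | 5·0+6·1 = 6
gcd(2,5,6) = 1

Coefficients: [2, 5, 6]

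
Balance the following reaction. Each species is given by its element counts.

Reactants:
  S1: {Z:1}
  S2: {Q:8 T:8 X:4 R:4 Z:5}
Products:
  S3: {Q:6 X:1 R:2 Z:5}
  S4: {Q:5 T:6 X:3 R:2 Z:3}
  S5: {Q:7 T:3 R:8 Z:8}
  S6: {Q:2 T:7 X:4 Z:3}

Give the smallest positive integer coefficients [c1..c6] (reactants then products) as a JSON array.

Coefficients: [6, 5, 1, 5, 1, 1]

Q: 6·0+5·8 = 40 | 1·6+5·5+1·7+1·2 = 40
T: 6·0+5·8 = 40 | 1·0+5·6+1·3+1·7 = 40
X: 6·0+5·4 = 20 | 1·1+5·3+1·0+1·4 = 20
R: 6·0+5·4 = 20 | 1·2+5·2+1·8+1·0 = 20
Z: 6·1+5·5 = 31 | 1·5+5·3+1·8+1·3 = 31
gcd(6,5,1,5,1,1) = 1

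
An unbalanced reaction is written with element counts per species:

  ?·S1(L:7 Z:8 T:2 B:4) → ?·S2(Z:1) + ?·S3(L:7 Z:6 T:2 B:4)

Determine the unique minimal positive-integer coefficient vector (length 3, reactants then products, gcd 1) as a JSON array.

L: 1·7 = 7 | 2·0+1·7 = 7
Z: 1·8 = 8 | 2·1+1·6 = 8
T: 1·2 = 2 | 2·0+1·2 = 2
B: 1·4 = 4 | 2·0+1·4 = 4
gcd(1,2,1) = 1

Coefficients: [1, 2, 1]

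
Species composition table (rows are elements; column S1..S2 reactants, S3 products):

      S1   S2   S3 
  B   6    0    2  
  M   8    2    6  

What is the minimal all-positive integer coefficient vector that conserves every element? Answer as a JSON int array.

B: 1·6+5·0 = 6 | 3·2 = 6
M: 1·8+5·2 = 18 | 3·6 = 18
gcd(1,5,3) = 1

Coefficients: [1, 5, 3]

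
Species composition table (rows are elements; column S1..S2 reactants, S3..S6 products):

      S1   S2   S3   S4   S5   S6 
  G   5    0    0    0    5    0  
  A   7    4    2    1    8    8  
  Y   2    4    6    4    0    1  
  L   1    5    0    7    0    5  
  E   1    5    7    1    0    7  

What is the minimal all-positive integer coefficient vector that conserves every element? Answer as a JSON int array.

Coefficients: [1, 6, 2, 3, 1, 2]

G: 1·5+6·0 = 5 | 2·0+3·0+1·5+2·0 = 5
A: 1·7+6·4 = 31 | 2·2+3·1+1·8+2·8 = 31
Y: 1·2+6·4 = 26 | 2·6+3·4+1·0+2·1 = 26
L: 1·1+6·5 = 31 | 2·0+3·7+1·0+2·5 = 31
E: 1·1+6·5 = 31 | 2·7+3·1+1·0+2·7 = 31
gcd(1,6,2,3,1,2) = 1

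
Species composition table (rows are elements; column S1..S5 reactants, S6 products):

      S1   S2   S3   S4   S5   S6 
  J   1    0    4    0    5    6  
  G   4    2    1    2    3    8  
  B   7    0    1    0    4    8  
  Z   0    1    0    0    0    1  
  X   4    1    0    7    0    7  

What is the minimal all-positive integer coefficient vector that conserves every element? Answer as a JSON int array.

J: 4·1+5·0+4·4+2·0+2·5 = 30 | 5·6 = 30
G: 4·4+5·2+4·1+2·2+2·3 = 40 | 5·8 = 40
B: 4·7+5·0+4·1+2·0+2·4 = 40 | 5·8 = 40
Z: 4·0+5·1+4·0+2·0+2·0 = 5 | 5·1 = 5
X: 4·4+5·1+4·0+2·7+2·0 = 35 | 5·7 = 35
gcd(4,5,4,2,2,5) = 1

Coefficients: [4, 5, 4, 2, 2, 5]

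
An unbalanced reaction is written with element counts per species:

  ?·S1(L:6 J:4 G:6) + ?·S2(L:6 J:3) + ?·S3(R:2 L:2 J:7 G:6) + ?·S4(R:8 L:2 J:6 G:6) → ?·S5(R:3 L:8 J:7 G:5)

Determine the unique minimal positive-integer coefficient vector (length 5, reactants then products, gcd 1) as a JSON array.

Coefficients: [2, 5, 1, 2, 6]

R: 2·0+5·0+1·2+2·8 = 18 | 6·3 = 18
L: 2·6+5·6+1·2+2·2 = 48 | 6·8 = 48
J: 2·4+5·3+1·7+2·6 = 42 | 6·7 = 42
G: 2·6+5·0+1·6+2·6 = 30 | 6·5 = 30
gcd(2,5,1,2,6) = 1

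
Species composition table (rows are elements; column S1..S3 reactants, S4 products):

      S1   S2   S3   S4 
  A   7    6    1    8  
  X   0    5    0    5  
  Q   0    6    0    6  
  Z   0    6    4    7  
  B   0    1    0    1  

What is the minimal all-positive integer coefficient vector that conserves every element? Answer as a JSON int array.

Coefficients: [1, 4, 1, 4]

A: 1·7+4·6+1·1 = 32 | 4·8 = 32
X: 1·0+4·5+1·0 = 20 | 4·5 = 20
Q: 1·0+4·6+1·0 = 24 | 4·6 = 24
Z: 1·0+4·6+1·4 = 28 | 4·7 = 28
B: 1·0+4·1+1·0 = 4 | 4·1 = 4
gcd(1,4,1,4) = 1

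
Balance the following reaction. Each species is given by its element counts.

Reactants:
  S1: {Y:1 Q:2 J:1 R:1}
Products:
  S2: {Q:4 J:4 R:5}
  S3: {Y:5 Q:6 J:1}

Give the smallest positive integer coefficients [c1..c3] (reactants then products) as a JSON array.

Coefficients: [5, 1, 1]

Y: 5·1 = 5 | 1·0+1·5 = 5
Q: 5·2 = 10 | 1·4+1·6 = 10
J: 5·1 = 5 | 1·4+1·1 = 5
R: 5·1 = 5 | 1·5+1·0 = 5
gcd(5,1,1) = 1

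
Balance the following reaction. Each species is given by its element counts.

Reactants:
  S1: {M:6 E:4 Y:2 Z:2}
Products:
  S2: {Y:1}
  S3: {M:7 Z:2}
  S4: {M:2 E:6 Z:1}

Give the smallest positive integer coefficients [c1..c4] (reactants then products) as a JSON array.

M: 3·6 = 18 | 6·0+2·7+2·2 = 18
E: 3·4 = 12 | 6·0+2·0+2·6 = 12
Y: 3·2 = 6 | 6·1+2·0+2·0 = 6
Z: 3·2 = 6 | 6·0+2·2+2·1 = 6
gcd(3,6,2,2) = 1

Coefficients: [3, 6, 2, 2]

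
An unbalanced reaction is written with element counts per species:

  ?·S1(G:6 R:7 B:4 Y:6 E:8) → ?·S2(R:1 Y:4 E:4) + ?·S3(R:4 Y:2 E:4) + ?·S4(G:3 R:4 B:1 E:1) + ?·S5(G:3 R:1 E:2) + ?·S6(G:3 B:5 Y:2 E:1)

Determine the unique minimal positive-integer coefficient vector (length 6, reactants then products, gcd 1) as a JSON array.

Coefficients: [5, 5, 2, 5, 2, 3]

G: 5·6 = 30 | 5·0+2·0+5·3+2·3+3·3 = 30
R: 5·7 = 35 | 5·1+2·4+5·4+2·1+3·0 = 35
B: 5·4 = 20 | 5·0+2·0+5·1+2·0+3·5 = 20
Y: 5·6 = 30 | 5·4+2·2+5·0+2·0+3·2 = 30
E: 5·8 = 40 | 5·4+2·4+5·1+2·2+3·1 = 40
gcd(5,5,2,5,2,3) = 1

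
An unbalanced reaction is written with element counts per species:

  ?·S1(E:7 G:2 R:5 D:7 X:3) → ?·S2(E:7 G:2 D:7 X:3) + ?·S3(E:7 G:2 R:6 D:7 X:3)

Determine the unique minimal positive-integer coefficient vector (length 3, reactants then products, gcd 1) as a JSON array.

E: 6·7 = 42 | 1·7+5·7 = 42
G: 6·2 = 12 | 1·2+5·2 = 12
R: 6·5 = 30 | 1·0+5·6 = 30
D: 6·7 = 42 | 1·7+5·7 = 42
X: 6·3 = 18 | 1·3+5·3 = 18
gcd(6,1,5) = 1

Coefficients: [6, 1, 5]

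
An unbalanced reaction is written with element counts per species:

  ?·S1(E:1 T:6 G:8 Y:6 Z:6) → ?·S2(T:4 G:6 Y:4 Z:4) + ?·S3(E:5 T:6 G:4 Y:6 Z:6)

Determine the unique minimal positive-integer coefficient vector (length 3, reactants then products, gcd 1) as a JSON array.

E: 5·1 = 5 | 6·0+1·5 = 5
T: 5·6 = 30 | 6·4+1·6 = 30
G: 5·8 = 40 | 6·6+1·4 = 40
Y: 5·6 = 30 | 6·4+1·6 = 30
Z: 5·6 = 30 | 6·4+1·6 = 30
gcd(5,6,1) = 1

Coefficients: [5, 6, 1]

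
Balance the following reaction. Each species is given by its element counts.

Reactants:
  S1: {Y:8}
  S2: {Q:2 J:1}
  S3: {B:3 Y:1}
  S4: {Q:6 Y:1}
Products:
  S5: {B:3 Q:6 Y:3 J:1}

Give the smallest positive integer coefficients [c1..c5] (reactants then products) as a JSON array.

Coefficients: [1, 6, 6, 4, 6]

B: 1·0+6·0+6·3+4·0 = 18 | 6·3 = 18
Q: 1·0+6·2+6·0+4·6 = 36 | 6·6 = 36
Y: 1·8+6·0+6·1+4·1 = 18 | 6·3 = 18
J: 1·0+6·1+6·0+4·0 = 6 | 6·1 = 6
gcd(1,6,6,4,6) = 1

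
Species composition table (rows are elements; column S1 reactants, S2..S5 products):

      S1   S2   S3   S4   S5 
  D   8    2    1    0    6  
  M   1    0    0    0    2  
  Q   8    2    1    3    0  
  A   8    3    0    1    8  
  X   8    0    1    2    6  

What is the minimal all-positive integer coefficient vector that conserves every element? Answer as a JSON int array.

D: 2·8 = 16 | 2·2+6·1+2·0+1·6 = 16
M: 2·1 = 2 | 2·0+6·0+2·0+1·2 = 2
Q: 2·8 = 16 | 2·2+6·1+2·3+1·0 = 16
A: 2·8 = 16 | 2·3+6·0+2·1+1·8 = 16
X: 2·8 = 16 | 2·0+6·1+2·2+1·6 = 16
gcd(2,2,6,2,1) = 1

Coefficients: [2, 2, 6, 2, 1]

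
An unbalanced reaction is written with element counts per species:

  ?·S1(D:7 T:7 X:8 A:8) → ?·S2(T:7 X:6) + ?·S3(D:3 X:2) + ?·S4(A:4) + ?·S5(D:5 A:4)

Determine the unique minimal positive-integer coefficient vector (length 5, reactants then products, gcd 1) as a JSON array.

D: 5·7 = 35 | 5·0+5·3+6·0+4·5 = 35
T: 5·7 = 35 | 5·7+5·0+6·0+4·0 = 35
X: 5·8 = 40 | 5·6+5·2+6·0+4·0 = 40
A: 5·8 = 40 | 5·0+5·0+6·4+4·4 = 40
gcd(5,5,5,6,4) = 1

Coefficients: [5, 5, 5, 6, 4]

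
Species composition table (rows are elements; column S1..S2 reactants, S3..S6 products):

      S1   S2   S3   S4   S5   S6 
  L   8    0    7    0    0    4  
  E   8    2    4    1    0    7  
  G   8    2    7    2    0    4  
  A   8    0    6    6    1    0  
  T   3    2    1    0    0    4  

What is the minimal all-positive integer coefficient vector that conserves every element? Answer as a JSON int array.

L: 6·8+3·0 = 48 | 4·7+3·0+6·0+5·4 = 48
E: 6·8+3·2 = 54 | 4·4+3·1+6·0+5·7 = 54
G: 6·8+3·2 = 54 | 4·7+3·2+6·0+5·4 = 54
A: 6·8+3·0 = 48 | 4·6+3·6+6·1+5·0 = 48
T: 6·3+3·2 = 24 | 4·1+3·0+6·0+5·4 = 24
gcd(6,3,4,3,6,5) = 1

Coefficients: [6, 3, 4, 3, 6, 5]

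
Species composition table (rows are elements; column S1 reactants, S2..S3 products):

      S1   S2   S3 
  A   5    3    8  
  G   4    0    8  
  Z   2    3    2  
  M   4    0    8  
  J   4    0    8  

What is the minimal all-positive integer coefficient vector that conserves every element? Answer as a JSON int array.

Coefficients: [6, 2, 3]

A: 6·5 = 30 | 2·3+3·8 = 30
G: 6·4 = 24 | 2·0+3·8 = 24
Z: 6·2 = 12 | 2·3+3·2 = 12
M: 6·4 = 24 | 2·0+3·8 = 24
J: 6·4 = 24 | 2·0+3·8 = 24
gcd(6,2,3) = 1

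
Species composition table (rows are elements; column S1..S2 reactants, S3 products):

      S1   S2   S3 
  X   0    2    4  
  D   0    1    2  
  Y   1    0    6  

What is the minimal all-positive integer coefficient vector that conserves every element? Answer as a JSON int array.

X: 6·0+2·2 = 4 | 1·4 = 4
D: 6·0+2·1 = 2 | 1·2 = 2
Y: 6·1+2·0 = 6 | 1·6 = 6
gcd(6,2,1) = 1

Coefficients: [6, 2, 1]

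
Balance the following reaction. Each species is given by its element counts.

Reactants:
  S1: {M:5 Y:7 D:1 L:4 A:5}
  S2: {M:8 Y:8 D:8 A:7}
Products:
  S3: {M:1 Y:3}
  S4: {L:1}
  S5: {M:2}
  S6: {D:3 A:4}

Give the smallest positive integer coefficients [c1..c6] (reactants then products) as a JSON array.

Coefficients: [1, 1, 5, 4, 4, 3]

M: 1·5+1·8 = 13 | 5·1+4·0+4·2+3·0 = 13
Y: 1·7+1·8 = 15 | 5·3+4·0+4·0+3·0 = 15
D: 1·1+1·8 = 9 | 5·0+4·0+4·0+3·3 = 9
L: 1·4+1·0 = 4 | 5·0+4·1+4·0+3·0 = 4
A: 1·5+1·7 = 12 | 5·0+4·0+4·0+3·4 = 12
gcd(1,1,5,4,4,3) = 1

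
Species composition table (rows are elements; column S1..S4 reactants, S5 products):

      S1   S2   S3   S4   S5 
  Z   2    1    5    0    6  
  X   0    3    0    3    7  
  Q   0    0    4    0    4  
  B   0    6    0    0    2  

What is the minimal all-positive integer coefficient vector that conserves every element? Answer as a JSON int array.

Coefficients: [1, 1, 3, 6, 3]

Z: 1·2+1·1+3·5+6·0 = 18 | 3·6 = 18
X: 1·0+1·3+3·0+6·3 = 21 | 3·7 = 21
Q: 1·0+1·0+3·4+6·0 = 12 | 3·4 = 12
B: 1·0+1·6+3·0+6·0 = 6 | 3·2 = 6
gcd(1,1,3,6,3) = 1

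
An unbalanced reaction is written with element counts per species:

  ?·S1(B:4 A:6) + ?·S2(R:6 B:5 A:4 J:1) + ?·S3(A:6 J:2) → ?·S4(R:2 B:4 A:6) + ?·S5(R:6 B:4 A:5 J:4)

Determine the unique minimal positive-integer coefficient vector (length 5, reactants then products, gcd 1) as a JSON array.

R: 3·0+4·6+2·0 = 24 | 6·2+2·6 = 24
B: 3·4+4·5+2·0 = 32 | 6·4+2·4 = 32
A: 3·6+4·4+2·6 = 46 | 6·6+2·5 = 46
J: 3·0+4·1+2·2 = 8 | 6·0+2·4 = 8
gcd(3,4,2,6,2) = 1

Coefficients: [3, 4, 2, 6, 2]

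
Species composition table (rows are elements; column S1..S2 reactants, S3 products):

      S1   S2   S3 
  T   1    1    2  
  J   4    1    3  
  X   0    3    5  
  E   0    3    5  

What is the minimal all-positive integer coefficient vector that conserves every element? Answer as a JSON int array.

T: 1·1+5·1 = 6 | 3·2 = 6
J: 1·4+5·1 = 9 | 3·3 = 9
X: 1·0+5·3 = 15 | 3·5 = 15
E: 1·0+5·3 = 15 | 3·5 = 15
gcd(1,5,3) = 1

Coefficients: [1, 5, 3]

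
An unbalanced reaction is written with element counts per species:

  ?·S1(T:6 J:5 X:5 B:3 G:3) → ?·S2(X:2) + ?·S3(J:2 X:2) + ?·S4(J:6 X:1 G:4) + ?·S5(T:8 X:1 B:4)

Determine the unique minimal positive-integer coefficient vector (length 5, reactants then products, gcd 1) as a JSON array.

T: 4·6 = 24 | 6·0+1·0+3·0+3·8 = 24
J: 4·5 = 20 | 6·0+1·2+3·6+3·0 = 20
X: 4·5 = 20 | 6·2+1·2+3·1+3·1 = 20
B: 4·3 = 12 | 6·0+1·0+3·0+3·4 = 12
G: 4·3 = 12 | 6·0+1·0+3·4+3·0 = 12
gcd(4,6,1,3,3) = 1

Coefficients: [4, 6, 1, 3, 3]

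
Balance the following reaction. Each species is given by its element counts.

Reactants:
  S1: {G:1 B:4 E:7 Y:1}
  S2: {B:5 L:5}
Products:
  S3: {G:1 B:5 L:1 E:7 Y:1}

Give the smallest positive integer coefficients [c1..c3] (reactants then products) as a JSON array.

Coefficients: [5, 1, 5]

G: 5·1+1·0 = 5 | 5·1 = 5
B: 5·4+1·5 = 25 | 5·5 = 25
L: 5·0+1·5 = 5 | 5·1 = 5
E: 5·7+1·0 = 35 | 5·7 = 35
Y: 5·1+1·0 = 5 | 5·1 = 5
gcd(5,1,5) = 1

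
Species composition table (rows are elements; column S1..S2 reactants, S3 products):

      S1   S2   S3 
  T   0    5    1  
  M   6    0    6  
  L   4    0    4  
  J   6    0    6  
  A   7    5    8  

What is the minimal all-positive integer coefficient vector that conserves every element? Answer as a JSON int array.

T: 5·0+1·5 = 5 | 5·1 = 5
M: 5·6+1·0 = 30 | 5·6 = 30
L: 5·4+1·0 = 20 | 5·4 = 20
J: 5·6+1·0 = 30 | 5·6 = 30
A: 5·7+1·5 = 40 | 5·8 = 40
gcd(5,1,5) = 1

Coefficients: [5, 1, 5]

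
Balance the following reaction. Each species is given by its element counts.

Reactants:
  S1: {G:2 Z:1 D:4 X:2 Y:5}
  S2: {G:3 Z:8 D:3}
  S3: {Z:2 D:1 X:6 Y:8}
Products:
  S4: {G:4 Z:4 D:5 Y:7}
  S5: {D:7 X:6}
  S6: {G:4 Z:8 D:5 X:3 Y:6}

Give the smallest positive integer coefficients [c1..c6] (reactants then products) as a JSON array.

G: 6·2+4·3+1·0 = 24 | 2·4+1·0+4·4 = 24
Z: 6·1+4·8+1·2 = 40 | 2·4+1·0+4·8 = 40
D: 6·4+4·3+1·1 = 37 | 2·5+1·7+4·5 = 37
X: 6·2+4·0+1·6 = 18 | 2·0+1·6+4·3 = 18
Y: 6·5+4·0+1·8 = 38 | 2·7+1·0+4·6 = 38
gcd(6,4,1,2,1,4) = 1

Coefficients: [6, 4, 1, 2, 1, 4]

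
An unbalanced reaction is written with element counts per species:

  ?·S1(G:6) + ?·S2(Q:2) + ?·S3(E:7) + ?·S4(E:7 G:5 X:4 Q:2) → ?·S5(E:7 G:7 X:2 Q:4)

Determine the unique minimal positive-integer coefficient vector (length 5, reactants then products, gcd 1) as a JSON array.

Coefficients: [3, 6, 2, 2, 4]

E: 3·0+6·0+2·7+2·7 = 28 | 4·7 = 28
G: 3·6+6·0+2·0+2·5 = 28 | 4·7 = 28
X: 3·0+6·0+2·0+2·4 = 8 | 4·2 = 8
Q: 3·0+6·2+2·0+2·2 = 16 | 4·4 = 16
gcd(3,6,2,2,4) = 1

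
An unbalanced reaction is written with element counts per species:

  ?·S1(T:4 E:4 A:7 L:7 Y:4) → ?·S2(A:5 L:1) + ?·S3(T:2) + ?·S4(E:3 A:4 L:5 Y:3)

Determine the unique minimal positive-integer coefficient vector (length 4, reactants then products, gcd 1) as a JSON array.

T: 3·4 = 12 | 1·0+6·2+4·0 = 12
E: 3·4 = 12 | 1·0+6·0+4·3 = 12
A: 3·7 = 21 | 1·5+6·0+4·4 = 21
L: 3·7 = 21 | 1·1+6·0+4·5 = 21
Y: 3·4 = 12 | 1·0+6·0+4·3 = 12
gcd(3,1,6,4) = 1

Coefficients: [3, 1, 6, 4]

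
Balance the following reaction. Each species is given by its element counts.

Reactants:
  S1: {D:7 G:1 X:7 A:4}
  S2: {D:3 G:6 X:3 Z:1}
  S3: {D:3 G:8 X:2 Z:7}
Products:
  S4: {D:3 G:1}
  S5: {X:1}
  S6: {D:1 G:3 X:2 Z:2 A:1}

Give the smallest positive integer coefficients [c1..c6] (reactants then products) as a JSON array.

Coefficients: [1, 1, 1, 3, 4, 4]

D: 1·7+1·3+1·3 = 13 | 3·3+4·0+4·1 = 13
G: 1·1+1·6+1·8 = 15 | 3·1+4·0+4·3 = 15
X: 1·7+1·3+1·2 = 12 | 3·0+4·1+4·2 = 12
Z: 1·0+1·1+1·7 = 8 | 3·0+4·0+4·2 = 8
A: 1·4+1·0+1·0 = 4 | 3·0+4·0+4·1 = 4
gcd(1,1,1,3,4,4) = 1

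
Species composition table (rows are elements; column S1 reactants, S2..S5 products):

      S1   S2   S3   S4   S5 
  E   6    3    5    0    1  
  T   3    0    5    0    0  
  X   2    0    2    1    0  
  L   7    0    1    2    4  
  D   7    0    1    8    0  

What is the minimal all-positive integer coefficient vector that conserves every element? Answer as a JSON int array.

E: 5·6 = 30 | 3·3+3·5+4·0+6·1 = 30
T: 5·3 = 15 | 3·0+3·5+4·0+6·0 = 15
X: 5·2 = 10 | 3·0+3·2+4·1+6·0 = 10
L: 5·7 = 35 | 3·0+3·1+4·2+6·4 = 35
D: 5·7 = 35 | 3·0+3·1+4·8+6·0 = 35
gcd(5,3,3,4,6) = 1

Coefficients: [5, 3, 3, 4, 6]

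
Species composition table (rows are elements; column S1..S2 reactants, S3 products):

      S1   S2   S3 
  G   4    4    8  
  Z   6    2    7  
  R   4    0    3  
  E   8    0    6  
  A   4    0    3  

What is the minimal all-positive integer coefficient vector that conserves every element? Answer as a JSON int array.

G: 3·4+5·4 = 32 | 4·8 = 32
Z: 3·6+5·2 = 28 | 4·7 = 28
R: 3·4+5·0 = 12 | 4·3 = 12
E: 3·8+5·0 = 24 | 4·6 = 24
A: 3·4+5·0 = 12 | 4·3 = 12
gcd(3,5,4) = 1

Coefficients: [3, 5, 4]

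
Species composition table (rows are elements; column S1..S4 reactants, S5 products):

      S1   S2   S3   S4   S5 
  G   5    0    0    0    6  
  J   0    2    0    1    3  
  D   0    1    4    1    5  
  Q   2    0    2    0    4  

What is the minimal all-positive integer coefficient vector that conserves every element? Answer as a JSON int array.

G: 6·5+6·0+4·0+3·0 = 30 | 5·6 = 30
J: 6·0+6·2+4·0+3·1 = 15 | 5·3 = 15
D: 6·0+6·1+4·4+3·1 = 25 | 5·5 = 25
Q: 6·2+6·0+4·2+3·0 = 20 | 5·4 = 20
gcd(6,6,4,3,5) = 1

Coefficients: [6, 6, 4, 3, 5]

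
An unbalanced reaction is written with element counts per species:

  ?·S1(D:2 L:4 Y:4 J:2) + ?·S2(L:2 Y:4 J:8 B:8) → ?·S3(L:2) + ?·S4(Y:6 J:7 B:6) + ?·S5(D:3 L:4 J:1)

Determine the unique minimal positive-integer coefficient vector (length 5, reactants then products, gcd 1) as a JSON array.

D: 3·2+3·0 = 6 | 5·0+4·0+2·3 = 6
L: 3·4+3·2 = 18 | 5·2+4·0+2·4 = 18
Y: 3·4+3·4 = 24 | 5·0+4·6+2·0 = 24
J: 3·2+3·8 = 30 | 5·0+4·7+2·1 = 30
B: 3·0+3·8 = 24 | 5·0+4·6+2·0 = 24
gcd(3,3,5,4,2) = 1

Coefficients: [3, 3, 5, 4, 2]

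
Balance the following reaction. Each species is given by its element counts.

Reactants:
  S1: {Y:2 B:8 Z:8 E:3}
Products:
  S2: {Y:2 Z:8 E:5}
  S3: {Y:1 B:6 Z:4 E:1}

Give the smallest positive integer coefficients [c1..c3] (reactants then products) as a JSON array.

Y: 3·2 = 6 | 1·2+4·1 = 6
B: 3·8 = 24 | 1·0+4·6 = 24
Z: 3·8 = 24 | 1·8+4·4 = 24
E: 3·3 = 9 | 1·5+4·1 = 9
gcd(3,1,4) = 1

Coefficients: [3, 1, 4]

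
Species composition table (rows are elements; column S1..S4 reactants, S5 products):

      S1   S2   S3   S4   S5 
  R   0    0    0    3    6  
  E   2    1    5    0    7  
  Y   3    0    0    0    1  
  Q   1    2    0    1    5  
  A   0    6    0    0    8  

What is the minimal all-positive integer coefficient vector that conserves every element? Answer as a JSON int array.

Coefficients: [1, 4, 3, 6, 3]

R: 1·0+4·0+3·0+6·3 = 18 | 3·6 = 18
E: 1·2+4·1+3·5+6·0 = 21 | 3·7 = 21
Y: 1·3+4·0+3·0+6·0 = 3 | 3·1 = 3
Q: 1·1+4·2+3·0+6·1 = 15 | 3·5 = 15
A: 1·0+4·6+3·0+6·0 = 24 | 3·8 = 24
gcd(1,4,3,6,3) = 1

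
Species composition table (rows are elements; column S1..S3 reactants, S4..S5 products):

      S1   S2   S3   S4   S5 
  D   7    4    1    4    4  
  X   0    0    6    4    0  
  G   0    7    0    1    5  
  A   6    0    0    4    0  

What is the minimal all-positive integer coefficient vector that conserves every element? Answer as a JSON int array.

D: 2·7+4·4+2·1 = 32 | 3·4+5·4 = 32
X: 2·0+4·0+2·6 = 12 | 3·4+5·0 = 12
G: 2·0+4·7+2·0 = 28 | 3·1+5·5 = 28
A: 2·6+4·0+2·0 = 12 | 3·4+5·0 = 12
gcd(2,4,2,3,5) = 1

Coefficients: [2, 4, 2, 3, 5]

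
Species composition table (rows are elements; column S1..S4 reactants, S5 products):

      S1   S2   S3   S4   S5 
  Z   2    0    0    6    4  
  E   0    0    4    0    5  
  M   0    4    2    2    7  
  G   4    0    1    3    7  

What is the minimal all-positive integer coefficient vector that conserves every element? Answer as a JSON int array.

Z: 5·2+4·0+5·0+1·6 = 16 | 4·4 = 16
E: 5·0+4·0+5·4+1·0 = 20 | 4·5 = 20
M: 5·0+4·4+5·2+1·2 = 28 | 4·7 = 28
G: 5·4+4·0+5·1+1·3 = 28 | 4·7 = 28
gcd(5,4,5,1,4) = 1

Coefficients: [5, 4, 5, 1, 4]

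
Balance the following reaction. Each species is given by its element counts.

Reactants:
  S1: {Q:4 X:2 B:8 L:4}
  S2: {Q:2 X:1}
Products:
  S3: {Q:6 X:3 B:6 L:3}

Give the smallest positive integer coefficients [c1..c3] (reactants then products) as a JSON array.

Coefficients: [3, 6, 4]

Q: 3·4+6·2 = 24 | 4·6 = 24
X: 3·2+6·1 = 12 | 4·3 = 12
B: 3·8+6·0 = 24 | 4·6 = 24
L: 3·4+6·0 = 12 | 4·3 = 12
gcd(3,6,4) = 1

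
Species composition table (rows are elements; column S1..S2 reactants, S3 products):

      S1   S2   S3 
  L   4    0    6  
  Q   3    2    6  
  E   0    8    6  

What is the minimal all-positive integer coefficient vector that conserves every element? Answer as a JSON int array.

Coefficients: [6, 3, 4]

L: 6·4+3·0 = 24 | 4·6 = 24
Q: 6·3+3·2 = 24 | 4·6 = 24
E: 6·0+3·8 = 24 | 4·6 = 24
gcd(6,3,4) = 1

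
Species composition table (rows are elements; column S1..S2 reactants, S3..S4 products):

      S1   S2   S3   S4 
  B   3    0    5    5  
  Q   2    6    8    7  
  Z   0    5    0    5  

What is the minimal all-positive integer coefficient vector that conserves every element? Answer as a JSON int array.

Coefficients: [5, 2, 1, 2]

B: 5·3+2·0 = 15 | 1·5+2·5 = 15
Q: 5·2+2·6 = 22 | 1·8+2·7 = 22
Z: 5·0+2·5 = 10 | 1·0+2·5 = 10
gcd(5,2,1,2) = 1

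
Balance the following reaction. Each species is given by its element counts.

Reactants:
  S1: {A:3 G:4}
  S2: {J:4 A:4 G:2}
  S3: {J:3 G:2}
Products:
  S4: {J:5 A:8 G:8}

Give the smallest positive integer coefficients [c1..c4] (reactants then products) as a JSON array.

J: 4·0+3·4+1·3 = 15 | 3·5 = 15
A: 4·3+3·4+1·0 = 24 | 3·8 = 24
G: 4·4+3·2+1·2 = 24 | 3·8 = 24
gcd(4,3,1,3) = 1

Coefficients: [4, 3, 1, 3]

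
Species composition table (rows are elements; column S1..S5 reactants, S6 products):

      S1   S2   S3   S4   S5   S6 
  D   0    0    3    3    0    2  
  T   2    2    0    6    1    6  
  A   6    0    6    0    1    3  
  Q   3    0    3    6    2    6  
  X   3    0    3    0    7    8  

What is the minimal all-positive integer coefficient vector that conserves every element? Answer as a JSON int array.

Coefficients: [1, 5, 1, 3, 6, 6]

D: 1·0+5·0+1·3+3·3+6·0 = 12 | 6·2 = 12
T: 1·2+5·2+1·0+3·6+6·1 = 36 | 6·6 = 36
A: 1·6+5·0+1·6+3·0+6·1 = 18 | 6·3 = 18
Q: 1·3+5·0+1·3+3·6+6·2 = 36 | 6·6 = 36
X: 1·3+5·0+1·3+3·0+6·7 = 48 | 6·8 = 48
gcd(1,5,1,3,6,6) = 1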